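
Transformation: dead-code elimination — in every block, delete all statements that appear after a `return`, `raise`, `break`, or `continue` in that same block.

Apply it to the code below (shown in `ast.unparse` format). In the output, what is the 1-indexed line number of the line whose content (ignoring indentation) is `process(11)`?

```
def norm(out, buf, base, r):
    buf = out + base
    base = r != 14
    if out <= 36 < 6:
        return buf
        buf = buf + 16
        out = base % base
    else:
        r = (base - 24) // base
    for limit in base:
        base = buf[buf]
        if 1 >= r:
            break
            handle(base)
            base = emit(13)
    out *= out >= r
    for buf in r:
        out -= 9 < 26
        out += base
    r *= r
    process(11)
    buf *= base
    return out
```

17

Transformed code:
def norm(out, buf, base, r):
    buf = out + base
    base = r != 14
    if out <= 36 < 6:
        return buf
    else:
        r = (base - 24) // base
    for limit in base:
        base = buf[buf]
        if 1 >= r:
            break
    out *= out >= r
    for buf in r:
        out -= 9 < 26
        out += base
    r *= r
    process(11)
    buf *= base
    return out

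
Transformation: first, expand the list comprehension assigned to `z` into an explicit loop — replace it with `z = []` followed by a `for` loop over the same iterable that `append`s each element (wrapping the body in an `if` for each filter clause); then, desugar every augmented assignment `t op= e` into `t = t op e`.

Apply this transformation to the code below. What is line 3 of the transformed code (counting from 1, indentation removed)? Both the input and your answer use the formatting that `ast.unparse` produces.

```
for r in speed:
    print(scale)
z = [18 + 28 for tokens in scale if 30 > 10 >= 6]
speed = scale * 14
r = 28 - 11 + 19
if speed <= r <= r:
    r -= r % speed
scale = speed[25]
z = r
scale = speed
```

z = []

Transformed code:
for r in speed:
    print(scale)
z = []
for tokens in scale:
    if 30 > 10 >= 6:
        z.append(18 + 28)
speed = scale * 14
r = 28 - 11 + 19
if speed <= r <= r:
    r = r - r % speed
scale = speed[25]
z = r
scale = speed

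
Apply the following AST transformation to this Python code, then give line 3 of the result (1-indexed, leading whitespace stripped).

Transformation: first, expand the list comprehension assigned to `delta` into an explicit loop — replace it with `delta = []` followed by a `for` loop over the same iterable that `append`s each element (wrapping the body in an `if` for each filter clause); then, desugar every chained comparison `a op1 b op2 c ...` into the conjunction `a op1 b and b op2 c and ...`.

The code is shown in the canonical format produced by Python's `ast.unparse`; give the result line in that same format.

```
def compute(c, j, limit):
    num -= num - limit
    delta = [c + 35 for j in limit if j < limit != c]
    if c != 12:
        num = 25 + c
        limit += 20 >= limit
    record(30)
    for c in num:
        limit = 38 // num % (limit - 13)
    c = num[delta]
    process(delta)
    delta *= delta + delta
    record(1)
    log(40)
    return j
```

delta = []

Transformed code:
def compute(c, j, limit):
    num -= num - limit
    delta = []
    for j in limit:
        if j < limit and limit != c:
            delta.append(c + 35)
    if c != 12:
        num = 25 + c
        limit += 20 >= limit
    record(30)
    for c in num:
        limit = 38 // num % (limit - 13)
    c = num[delta]
    process(delta)
    delta *= delta + delta
    record(1)
    log(40)
    return j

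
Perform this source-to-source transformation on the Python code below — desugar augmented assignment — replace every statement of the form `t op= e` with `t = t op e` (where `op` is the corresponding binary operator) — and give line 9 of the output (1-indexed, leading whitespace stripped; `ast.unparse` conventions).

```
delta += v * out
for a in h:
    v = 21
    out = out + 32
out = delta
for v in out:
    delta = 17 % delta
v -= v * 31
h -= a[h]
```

Transformed code:
delta = delta + v * out
for a in h:
    v = 21
    out = out + 32
out = delta
for v in out:
    delta = 17 % delta
v = v - v * 31
h = h - a[h]

h = h - a[h]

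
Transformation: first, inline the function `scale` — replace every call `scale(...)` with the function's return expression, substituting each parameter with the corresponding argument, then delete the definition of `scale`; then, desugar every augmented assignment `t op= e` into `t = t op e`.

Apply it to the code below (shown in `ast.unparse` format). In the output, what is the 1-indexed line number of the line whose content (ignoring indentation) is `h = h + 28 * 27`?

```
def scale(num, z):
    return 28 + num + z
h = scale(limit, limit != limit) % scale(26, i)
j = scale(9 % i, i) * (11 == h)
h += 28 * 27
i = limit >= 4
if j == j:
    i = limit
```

3

Transformed code:
h = (28 + limit + (limit != limit)) % (28 + 26 + i)
j = (28 + 9 % i + i) * (11 == h)
h = h + 28 * 27
i = limit >= 4
if j == j:
    i = limit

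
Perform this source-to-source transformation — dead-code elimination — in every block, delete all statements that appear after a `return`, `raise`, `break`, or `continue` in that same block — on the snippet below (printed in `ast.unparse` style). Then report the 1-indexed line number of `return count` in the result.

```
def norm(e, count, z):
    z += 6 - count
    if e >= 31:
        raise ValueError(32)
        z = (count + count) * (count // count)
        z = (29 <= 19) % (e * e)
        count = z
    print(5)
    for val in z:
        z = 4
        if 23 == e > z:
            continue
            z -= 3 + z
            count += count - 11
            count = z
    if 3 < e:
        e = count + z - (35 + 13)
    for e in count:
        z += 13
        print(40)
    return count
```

15

Transformed code:
def norm(e, count, z):
    z += 6 - count
    if e >= 31:
        raise ValueError(32)
    print(5)
    for val in z:
        z = 4
        if 23 == e > z:
            continue
    if 3 < e:
        e = count + z - (35 + 13)
    for e in count:
        z += 13
        print(40)
    return count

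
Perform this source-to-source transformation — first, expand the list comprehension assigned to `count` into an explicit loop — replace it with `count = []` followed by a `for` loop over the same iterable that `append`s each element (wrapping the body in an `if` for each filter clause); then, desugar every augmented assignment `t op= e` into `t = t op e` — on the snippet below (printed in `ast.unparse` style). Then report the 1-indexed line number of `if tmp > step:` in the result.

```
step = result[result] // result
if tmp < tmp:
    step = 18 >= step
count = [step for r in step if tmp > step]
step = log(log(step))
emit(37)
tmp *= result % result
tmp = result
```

6

Transformed code:
step = result[result] // result
if tmp < tmp:
    step = 18 >= step
count = []
for r in step:
    if tmp > step:
        count.append(step)
step = log(log(step))
emit(37)
tmp = tmp * (result % result)
tmp = result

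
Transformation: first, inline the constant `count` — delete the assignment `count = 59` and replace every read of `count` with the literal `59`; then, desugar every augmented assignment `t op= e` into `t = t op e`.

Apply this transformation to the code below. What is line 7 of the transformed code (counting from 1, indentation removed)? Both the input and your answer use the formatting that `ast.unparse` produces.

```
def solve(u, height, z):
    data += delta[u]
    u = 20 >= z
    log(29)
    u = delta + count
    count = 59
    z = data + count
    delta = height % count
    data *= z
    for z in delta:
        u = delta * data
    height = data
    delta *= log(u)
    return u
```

delta = height % 59

Transformed code:
def solve(u, height, z):
    data = data + delta[u]
    u = 20 >= z
    log(29)
    u = delta + 59
    z = data + 59
    delta = height % 59
    data = data * z
    for z in delta:
        u = delta * data
    height = data
    delta = delta * log(u)
    return u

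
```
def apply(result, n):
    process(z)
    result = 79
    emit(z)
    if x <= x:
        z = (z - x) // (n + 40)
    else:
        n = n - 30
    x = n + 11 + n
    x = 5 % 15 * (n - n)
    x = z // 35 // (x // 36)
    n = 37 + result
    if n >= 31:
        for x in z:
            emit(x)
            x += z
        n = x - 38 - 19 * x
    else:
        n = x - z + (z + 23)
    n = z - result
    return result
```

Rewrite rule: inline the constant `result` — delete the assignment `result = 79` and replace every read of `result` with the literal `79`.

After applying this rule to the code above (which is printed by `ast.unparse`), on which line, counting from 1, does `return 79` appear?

Transformed code:
def apply(result, n):
    process(z)
    emit(z)
    if x <= x:
        z = (z - x) // (n + 40)
    else:
        n = n - 30
    x = n + 11 + n
    x = 5 % 15 * (n - n)
    x = z // 35 // (x // 36)
    n = 37 + 79
    if n >= 31:
        for x in z:
            emit(x)
            x += z
        n = x - 38 - 19 * x
    else:
        n = x - z + (z + 23)
    n = z - 79
    return 79

20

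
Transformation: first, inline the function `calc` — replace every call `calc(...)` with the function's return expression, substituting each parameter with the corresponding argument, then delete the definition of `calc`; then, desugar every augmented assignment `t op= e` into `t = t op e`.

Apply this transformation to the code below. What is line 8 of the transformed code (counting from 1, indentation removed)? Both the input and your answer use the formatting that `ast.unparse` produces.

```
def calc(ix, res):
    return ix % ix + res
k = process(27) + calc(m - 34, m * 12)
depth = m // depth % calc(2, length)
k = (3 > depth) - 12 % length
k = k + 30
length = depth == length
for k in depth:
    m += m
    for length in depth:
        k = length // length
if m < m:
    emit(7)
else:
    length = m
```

for length in depth:

Transformed code:
k = process(27) + ((m - 34) % (m - 34) + m * 12)
depth = m // depth % (2 % 2 + length)
k = (3 > depth) - 12 % length
k = k + 30
length = depth == length
for k in depth:
    m = m + m
    for length in depth:
        k = length // length
if m < m:
    emit(7)
else:
    length = m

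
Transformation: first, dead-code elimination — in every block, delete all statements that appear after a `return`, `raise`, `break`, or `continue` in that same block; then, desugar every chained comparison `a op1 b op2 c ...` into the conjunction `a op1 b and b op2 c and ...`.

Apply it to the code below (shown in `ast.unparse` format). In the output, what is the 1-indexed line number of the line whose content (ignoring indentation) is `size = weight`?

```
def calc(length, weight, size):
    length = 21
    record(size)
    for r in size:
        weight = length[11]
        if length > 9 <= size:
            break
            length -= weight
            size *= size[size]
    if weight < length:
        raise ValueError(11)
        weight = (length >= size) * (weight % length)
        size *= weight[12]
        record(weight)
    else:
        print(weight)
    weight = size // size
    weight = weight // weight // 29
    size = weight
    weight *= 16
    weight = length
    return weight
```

14

Transformed code:
def calc(length, weight, size):
    length = 21
    record(size)
    for r in size:
        weight = length[11]
        if length > 9 and 9 <= size:
            break
    if weight < length:
        raise ValueError(11)
    else:
        print(weight)
    weight = size // size
    weight = weight // weight // 29
    size = weight
    weight *= 16
    weight = length
    return weight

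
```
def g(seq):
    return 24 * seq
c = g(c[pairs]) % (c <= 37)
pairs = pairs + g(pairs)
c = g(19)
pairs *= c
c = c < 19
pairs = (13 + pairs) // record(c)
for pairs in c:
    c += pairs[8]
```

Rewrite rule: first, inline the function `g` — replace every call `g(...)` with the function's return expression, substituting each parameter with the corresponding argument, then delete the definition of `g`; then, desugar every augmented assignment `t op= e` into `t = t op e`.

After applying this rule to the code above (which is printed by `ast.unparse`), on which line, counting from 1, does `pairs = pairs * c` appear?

Transformed code:
c = 24 * c[pairs] % (c <= 37)
pairs = pairs + 24 * pairs
c = 24 * 19
pairs = pairs * c
c = c < 19
pairs = (13 + pairs) // record(c)
for pairs in c:
    c = c + pairs[8]

4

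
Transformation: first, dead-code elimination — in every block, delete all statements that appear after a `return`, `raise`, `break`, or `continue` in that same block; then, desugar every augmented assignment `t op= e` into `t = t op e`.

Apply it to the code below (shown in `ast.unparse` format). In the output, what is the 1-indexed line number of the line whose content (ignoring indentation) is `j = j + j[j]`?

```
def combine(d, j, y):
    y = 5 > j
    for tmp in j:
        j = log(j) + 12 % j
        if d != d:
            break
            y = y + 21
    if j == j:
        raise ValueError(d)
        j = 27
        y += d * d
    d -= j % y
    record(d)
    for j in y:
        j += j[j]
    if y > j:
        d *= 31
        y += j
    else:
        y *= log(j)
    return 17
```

12

Transformed code:
def combine(d, j, y):
    y = 5 > j
    for tmp in j:
        j = log(j) + 12 % j
        if d != d:
            break
    if j == j:
        raise ValueError(d)
    d = d - j % y
    record(d)
    for j in y:
        j = j + j[j]
    if y > j:
        d = d * 31
        y = y + j
    else:
        y = y * log(j)
    return 17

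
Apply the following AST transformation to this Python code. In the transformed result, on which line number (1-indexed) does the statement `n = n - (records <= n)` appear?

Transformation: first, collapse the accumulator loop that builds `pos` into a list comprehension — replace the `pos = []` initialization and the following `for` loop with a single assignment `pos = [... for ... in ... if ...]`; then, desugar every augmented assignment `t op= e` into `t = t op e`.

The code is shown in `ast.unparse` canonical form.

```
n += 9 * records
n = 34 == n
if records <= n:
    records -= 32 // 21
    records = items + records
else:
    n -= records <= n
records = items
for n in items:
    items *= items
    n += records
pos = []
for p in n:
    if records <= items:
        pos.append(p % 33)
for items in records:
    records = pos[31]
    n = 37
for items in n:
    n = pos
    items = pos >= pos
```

Transformed code:
n = n + 9 * records
n = 34 == n
if records <= n:
    records = records - 32 // 21
    records = items + records
else:
    n = n - (records <= n)
records = items
for n in items:
    items = items * items
    n = n + records
pos = [p % 33 for p in n if records <= items]
for items in records:
    records = pos[31]
    n = 37
for items in n:
    n = pos
    items = pos >= pos

7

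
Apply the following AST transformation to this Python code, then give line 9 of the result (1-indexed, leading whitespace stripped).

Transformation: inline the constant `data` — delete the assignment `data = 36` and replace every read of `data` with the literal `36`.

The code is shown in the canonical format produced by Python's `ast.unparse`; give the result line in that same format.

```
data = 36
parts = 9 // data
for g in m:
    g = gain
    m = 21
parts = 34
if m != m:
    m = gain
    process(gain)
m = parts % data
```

Transformed code:
parts = 9 // 36
for g in m:
    g = gain
    m = 21
parts = 34
if m != m:
    m = gain
    process(gain)
m = parts % 36

m = parts % 36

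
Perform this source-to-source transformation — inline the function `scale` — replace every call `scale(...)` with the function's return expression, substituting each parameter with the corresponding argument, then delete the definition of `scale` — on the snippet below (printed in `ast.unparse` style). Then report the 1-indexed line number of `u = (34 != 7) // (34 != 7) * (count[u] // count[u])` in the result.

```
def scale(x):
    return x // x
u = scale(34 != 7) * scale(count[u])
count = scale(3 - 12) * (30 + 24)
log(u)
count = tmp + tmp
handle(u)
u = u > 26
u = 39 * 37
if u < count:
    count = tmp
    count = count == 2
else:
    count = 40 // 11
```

1

Transformed code:
u = (34 != 7) // (34 != 7) * (count[u] // count[u])
count = (3 - 12) // (3 - 12) * (30 + 24)
log(u)
count = tmp + tmp
handle(u)
u = u > 26
u = 39 * 37
if u < count:
    count = tmp
    count = count == 2
else:
    count = 40 // 11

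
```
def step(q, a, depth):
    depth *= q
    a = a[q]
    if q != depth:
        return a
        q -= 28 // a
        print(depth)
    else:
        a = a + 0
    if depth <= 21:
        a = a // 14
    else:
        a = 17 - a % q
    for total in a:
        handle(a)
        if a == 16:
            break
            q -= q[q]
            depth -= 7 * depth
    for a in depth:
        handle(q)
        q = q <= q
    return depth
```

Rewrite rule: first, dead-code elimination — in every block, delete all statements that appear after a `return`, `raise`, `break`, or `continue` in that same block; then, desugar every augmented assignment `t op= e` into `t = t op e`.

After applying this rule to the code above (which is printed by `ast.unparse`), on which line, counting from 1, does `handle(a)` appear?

Transformed code:
def step(q, a, depth):
    depth = depth * q
    a = a[q]
    if q != depth:
        return a
    else:
        a = a + 0
    if depth <= 21:
        a = a // 14
    else:
        a = 17 - a % q
    for total in a:
        handle(a)
        if a == 16:
            break
    for a in depth:
        handle(q)
        q = q <= q
    return depth

13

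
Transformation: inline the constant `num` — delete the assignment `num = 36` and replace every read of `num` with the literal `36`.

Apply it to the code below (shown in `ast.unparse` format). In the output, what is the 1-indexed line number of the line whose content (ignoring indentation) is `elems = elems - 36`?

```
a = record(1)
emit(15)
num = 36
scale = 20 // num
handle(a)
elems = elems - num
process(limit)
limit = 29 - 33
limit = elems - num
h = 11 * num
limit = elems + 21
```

Transformed code:
a = record(1)
emit(15)
scale = 20 // 36
handle(a)
elems = elems - 36
process(limit)
limit = 29 - 33
limit = elems - 36
h = 11 * 36
limit = elems + 21

5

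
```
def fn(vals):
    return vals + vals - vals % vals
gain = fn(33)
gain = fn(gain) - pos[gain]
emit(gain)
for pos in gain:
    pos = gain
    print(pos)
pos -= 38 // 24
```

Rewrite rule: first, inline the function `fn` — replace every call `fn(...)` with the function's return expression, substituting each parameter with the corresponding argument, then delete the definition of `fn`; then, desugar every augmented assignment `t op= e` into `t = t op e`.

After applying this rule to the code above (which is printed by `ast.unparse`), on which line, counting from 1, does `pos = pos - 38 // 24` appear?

7

Transformed code:
gain = 33 + 33 - 33 % 33
gain = gain + gain - gain % gain - pos[gain]
emit(gain)
for pos in gain:
    pos = gain
    print(pos)
pos = pos - 38 // 24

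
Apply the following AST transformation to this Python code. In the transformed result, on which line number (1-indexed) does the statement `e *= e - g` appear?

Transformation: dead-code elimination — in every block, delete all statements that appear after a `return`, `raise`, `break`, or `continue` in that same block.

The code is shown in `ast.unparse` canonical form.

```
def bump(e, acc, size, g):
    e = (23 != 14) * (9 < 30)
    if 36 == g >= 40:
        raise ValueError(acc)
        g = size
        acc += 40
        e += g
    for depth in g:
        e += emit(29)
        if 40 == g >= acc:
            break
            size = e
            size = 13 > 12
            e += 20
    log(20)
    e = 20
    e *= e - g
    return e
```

11

Transformed code:
def bump(e, acc, size, g):
    e = (23 != 14) * (9 < 30)
    if 36 == g >= 40:
        raise ValueError(acc)
    for depth in g:
        e += emit(29)
        if 40 == g >= acc:
            break
    log(20)
    e = 20
    e *= e - g
    return e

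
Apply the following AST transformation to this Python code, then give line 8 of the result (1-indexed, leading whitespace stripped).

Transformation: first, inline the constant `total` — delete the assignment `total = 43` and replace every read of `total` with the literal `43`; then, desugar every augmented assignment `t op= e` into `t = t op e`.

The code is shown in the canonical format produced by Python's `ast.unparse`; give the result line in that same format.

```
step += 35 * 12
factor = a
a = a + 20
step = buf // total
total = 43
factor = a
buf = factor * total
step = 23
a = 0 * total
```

a = 0 * 43

Transformed code:
step = step + 35 * 12
factor = a
a = a + 20
step = buf // 43
factor = a
buf = factor * 43
step = 23
a = 0 * 43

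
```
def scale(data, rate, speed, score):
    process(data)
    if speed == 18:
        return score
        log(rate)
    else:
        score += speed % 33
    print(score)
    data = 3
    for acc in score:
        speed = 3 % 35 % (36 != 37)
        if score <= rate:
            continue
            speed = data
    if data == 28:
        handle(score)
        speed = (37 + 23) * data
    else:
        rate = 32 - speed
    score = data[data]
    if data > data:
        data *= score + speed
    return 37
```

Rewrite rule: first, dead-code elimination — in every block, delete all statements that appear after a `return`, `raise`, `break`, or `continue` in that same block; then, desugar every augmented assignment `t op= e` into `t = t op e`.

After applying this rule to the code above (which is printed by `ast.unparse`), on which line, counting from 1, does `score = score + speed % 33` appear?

Transformed code:
def scale(data, rate, speed, score):
    process(data)
    if speed == 18:
        return score
    else:
        score = score + speed % 33
    print(score)
    data = 3
    for acc in score:
        speed = 3 % 35 % (36 != 37)
        if score <= rate:
            continue
    if data == 28:
        handle(score)
        speed = (37 + 23) * data
    else:
        rate = 32 - speed
    score = data[data]
    if data > data:
        data = data * (score + speed)
    return 37

6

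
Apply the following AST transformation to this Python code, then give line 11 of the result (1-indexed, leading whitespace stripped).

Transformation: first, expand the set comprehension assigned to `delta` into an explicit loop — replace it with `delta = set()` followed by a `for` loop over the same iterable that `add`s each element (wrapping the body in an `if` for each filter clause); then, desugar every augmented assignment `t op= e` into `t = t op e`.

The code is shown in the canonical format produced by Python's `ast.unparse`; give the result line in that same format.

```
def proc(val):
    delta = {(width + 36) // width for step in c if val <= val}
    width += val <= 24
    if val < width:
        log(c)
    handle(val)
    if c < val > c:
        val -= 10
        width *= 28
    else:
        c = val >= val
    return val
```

Transformed code:
def proc(val):
    delta = set()
    for step in c:
        if val <= val:
            delta.add((width + 36) // width)
    width = width + (val <= 24)
    if val < width:
        log(c)
    handle(val)
    if c < val > c:
        val = val - 10
        width = width * 28
    else:
        c = val >= val
    return val

val = val - 10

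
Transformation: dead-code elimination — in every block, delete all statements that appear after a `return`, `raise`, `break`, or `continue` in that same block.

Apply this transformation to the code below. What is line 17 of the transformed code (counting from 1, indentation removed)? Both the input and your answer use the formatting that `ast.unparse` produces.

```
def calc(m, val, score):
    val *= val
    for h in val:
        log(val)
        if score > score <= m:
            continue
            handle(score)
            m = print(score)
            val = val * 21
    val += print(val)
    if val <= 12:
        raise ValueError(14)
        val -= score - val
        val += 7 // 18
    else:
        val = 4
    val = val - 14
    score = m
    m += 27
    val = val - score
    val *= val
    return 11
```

return 11

Transformed code:
def calc(m, val, score):
    val *= val
    for h in val:
        log(val)
        if score > score <= m:
            continue
    val += print(val)
    if val <= 12:
        raise ValueError(14)
    else:
        val = 4
    val = val - 14
    score = m
    m += 27
    val = val - score
    val *= val
    return 11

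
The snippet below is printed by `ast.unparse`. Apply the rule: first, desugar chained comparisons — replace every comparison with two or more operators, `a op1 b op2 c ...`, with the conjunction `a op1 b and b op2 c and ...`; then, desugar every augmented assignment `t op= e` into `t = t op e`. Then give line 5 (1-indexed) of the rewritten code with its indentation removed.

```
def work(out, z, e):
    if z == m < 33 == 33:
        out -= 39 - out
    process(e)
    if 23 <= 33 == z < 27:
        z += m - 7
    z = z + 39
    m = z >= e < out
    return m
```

if 23 <= 33 and 33 == z and (z < 27):

Transformed code:
def work(out, z, e):
    if z == m and m < 33 and (33 == 33):
        out = out - (39 - out)
    process(e)
    if 23 <= 33 and 33 == z and (z < 27):
        z = z + (m - 7)
    z = z + 39
    m = z >= e and e < out
    return m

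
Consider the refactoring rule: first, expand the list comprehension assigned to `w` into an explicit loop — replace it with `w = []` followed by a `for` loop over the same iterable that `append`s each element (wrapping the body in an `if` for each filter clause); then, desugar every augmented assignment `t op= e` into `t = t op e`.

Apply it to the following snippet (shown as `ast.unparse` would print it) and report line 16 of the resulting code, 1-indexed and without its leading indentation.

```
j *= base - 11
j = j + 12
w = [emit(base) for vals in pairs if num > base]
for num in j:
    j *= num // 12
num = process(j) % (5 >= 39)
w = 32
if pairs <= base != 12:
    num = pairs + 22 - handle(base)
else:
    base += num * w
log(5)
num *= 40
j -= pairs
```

num = num * 40

Transformed code:
j = j * (base - 11)
j = j + 12
w = []
for vals in pairs:
    if num > base:
        w.append(emit(base))
for num in j:
    j = j * (num // 12)
num = process(j) % (5 >= 39)
w = 32
if pairs <= base != 12:
    num = pairs + 22 - handle(base)
else:
    base = base + num * w
log(5)
num = num * 40
j = j - pairs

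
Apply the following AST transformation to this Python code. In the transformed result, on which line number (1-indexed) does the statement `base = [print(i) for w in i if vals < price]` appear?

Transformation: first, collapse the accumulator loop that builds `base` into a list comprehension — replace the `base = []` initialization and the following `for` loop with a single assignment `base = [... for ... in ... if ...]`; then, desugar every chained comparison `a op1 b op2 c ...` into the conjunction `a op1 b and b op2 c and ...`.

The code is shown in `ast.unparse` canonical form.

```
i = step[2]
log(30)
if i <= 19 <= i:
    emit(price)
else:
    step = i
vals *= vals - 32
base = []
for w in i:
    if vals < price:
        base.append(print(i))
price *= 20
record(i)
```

8

Transformed code:
i = step[2]
log(30)
if i <= 19 and 19 <= i:
    emit(price)
else:
    step = i
vals *= vals - 32
base = [print(i) for w in i if vals < price]
price *= 20
record(i)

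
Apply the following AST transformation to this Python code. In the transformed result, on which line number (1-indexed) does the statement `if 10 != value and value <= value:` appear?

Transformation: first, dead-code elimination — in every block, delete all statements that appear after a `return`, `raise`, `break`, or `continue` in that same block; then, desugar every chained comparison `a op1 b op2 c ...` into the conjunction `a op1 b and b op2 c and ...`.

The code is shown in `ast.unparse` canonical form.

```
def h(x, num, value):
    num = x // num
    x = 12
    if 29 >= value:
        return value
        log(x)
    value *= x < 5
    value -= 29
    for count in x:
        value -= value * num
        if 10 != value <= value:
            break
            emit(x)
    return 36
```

10

Transformed code:
def h(x, num, value):
    num = x // num
    x = 12
    if 29 >= value:
        return value
    value *= x < 5
    value -= 29
    for count in x:
        value -= value * num
        if 10 != value and value <= value:
            break
    return 36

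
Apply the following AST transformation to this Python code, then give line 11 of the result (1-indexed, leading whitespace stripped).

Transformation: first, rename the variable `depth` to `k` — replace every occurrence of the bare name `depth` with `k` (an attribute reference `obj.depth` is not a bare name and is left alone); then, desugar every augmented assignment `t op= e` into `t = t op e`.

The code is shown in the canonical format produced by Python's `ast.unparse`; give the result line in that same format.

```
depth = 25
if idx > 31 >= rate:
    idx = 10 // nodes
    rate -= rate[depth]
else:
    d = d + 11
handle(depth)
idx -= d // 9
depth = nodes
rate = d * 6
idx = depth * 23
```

Transformed code:
k = 25
if idx > 31 >= rate:
    idx = 10 // nodes
    rate = rate - rate[k]
else:
    d = d + 11
handle(k)
idx = idx - d // 9
k = nodes
rate = d * 6
idx = k * 23

idx = k * 23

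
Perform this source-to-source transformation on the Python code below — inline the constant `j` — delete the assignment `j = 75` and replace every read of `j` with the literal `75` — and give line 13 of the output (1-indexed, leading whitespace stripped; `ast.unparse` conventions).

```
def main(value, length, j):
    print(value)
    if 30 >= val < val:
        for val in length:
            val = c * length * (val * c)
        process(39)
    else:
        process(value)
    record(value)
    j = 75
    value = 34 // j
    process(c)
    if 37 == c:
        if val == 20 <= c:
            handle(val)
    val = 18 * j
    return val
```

Transformed code:
def main(value, length, j):
    print(value)
    if 30 >= val < val:
        for val in length:
            val = c * length * (val * c)
        process(39)
    else:
        process(value)
    record(value)
    value = 34 // 75
    process(c)
    if 37 == c:
        if val == 20 <= c:
            handle(val)
    val = 18 * 75
    return val

if val == 20 <= c:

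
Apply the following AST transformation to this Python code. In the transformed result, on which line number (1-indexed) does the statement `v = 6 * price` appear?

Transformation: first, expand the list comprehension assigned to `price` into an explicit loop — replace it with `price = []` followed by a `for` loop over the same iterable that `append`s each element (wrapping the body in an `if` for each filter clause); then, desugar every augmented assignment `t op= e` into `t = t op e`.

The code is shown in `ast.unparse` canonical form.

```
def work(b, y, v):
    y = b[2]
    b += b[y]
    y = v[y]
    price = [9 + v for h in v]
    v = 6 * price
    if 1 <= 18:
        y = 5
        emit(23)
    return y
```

8

Transformed code:
def work(b, y, v):
    y = b[2]
    b = b + b[y]
    y = v[y]
    price = []
    for h in v:
        price.append(9 + v)
    v = 6 * price
    if 1 <= 18:
        y = 5
        emit(23)
    return y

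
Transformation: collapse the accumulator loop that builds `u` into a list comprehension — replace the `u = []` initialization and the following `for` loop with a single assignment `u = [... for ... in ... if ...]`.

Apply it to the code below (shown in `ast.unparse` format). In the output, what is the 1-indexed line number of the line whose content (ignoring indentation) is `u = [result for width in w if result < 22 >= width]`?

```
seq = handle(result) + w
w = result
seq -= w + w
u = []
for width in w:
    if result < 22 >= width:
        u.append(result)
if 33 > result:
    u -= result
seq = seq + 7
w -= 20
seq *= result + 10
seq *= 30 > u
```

Transformed code:
seq = handle(result) + w
w = result
seq -= w + w
u = [result for width in w if result < 22 >= width]
if 33 > result:
    u -= result
seq = seq + 7
w -= 20
seq *= result + 10
seq *= 30 > u

4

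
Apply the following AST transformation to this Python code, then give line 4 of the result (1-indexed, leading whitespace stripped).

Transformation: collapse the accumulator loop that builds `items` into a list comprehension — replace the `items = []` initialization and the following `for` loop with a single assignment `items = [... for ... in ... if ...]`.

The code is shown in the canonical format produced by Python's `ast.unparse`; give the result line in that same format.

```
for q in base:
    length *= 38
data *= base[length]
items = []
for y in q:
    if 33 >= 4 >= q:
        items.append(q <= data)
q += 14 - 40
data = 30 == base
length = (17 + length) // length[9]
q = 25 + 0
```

items = [q <= data for y in q if 33 >= 4 >= q]

Transformed code:
for q in base:
    length *= 38
data *= base[length]
items = [q <= data for y in q if 33 >= 4 >= q]
q += 14 - 40
data = 30 == base
length = (17 + length) // length[9]
q = 25 + 0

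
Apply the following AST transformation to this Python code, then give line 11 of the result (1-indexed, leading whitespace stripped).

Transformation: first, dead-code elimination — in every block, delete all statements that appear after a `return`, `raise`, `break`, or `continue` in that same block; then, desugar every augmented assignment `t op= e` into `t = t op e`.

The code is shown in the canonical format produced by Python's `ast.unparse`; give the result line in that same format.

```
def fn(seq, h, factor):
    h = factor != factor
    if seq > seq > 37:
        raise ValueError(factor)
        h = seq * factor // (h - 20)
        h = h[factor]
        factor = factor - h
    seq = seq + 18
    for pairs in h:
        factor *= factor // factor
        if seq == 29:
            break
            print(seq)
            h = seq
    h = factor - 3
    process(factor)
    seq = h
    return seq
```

process(factor)

Transformed code:
def fn(seq, h, factor):
    h = factor != factor
    if seq > seq > 37:
        raise ValueError(factor)
    seq = seq + 18
    for pairs in h:
        factor = factor * (factor // factor)
        if seq == 29:
            break
    h = factor - 3
    process(factor)
    seq = h
    return seq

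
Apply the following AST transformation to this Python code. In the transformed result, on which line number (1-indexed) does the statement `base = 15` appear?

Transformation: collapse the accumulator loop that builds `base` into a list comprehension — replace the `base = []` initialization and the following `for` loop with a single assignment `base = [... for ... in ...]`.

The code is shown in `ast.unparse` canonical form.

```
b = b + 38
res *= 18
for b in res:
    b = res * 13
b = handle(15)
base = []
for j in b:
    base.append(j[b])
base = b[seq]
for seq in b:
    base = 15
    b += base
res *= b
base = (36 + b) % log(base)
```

9

Transformed code:
b = b + 38
res *= 18
for b in res:
    b = res * 13
b = handle(15)
base = [j[b] for j in b]
base = b[seq]
for seq in b:
    base = 15
    b += base
res *= b
base = (36 + b) % log(base)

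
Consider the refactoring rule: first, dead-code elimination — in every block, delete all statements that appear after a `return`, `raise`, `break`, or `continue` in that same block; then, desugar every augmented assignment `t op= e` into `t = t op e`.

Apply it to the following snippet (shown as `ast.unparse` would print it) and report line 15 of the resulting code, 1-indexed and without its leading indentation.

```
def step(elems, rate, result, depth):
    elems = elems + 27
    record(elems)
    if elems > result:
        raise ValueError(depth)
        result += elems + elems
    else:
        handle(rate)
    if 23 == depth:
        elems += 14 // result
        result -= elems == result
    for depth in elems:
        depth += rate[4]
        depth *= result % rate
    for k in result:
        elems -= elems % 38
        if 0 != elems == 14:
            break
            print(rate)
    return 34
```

elems = elems - elems % 38

Transformed code:
def step(elems, rate, result, depth):
    elems = elems + 27
    record(elems)
    if elems > result:
        raise ValueError(depth)
    else:
        handle(rate)
    if 23 == depth:
        elems = elems + 14 // result
        result = result - (elems == result)
    for depth in elems:
        depth = depth + rate[4]
        depth = depth * (result % rate)
    for k in result:
        elems = elems - elems % 38
        if 0 != elems == 14:
            break
    return 34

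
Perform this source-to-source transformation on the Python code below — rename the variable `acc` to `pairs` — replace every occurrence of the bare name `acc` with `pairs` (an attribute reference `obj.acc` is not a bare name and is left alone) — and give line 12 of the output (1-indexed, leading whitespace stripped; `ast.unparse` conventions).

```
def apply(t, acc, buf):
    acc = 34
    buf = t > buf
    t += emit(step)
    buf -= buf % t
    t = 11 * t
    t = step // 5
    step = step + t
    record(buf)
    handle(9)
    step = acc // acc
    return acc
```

Transformed code:
def apply(t, pairs, buf):
    pairs = 34
    buf = t > buf
    t += emit(step)
    buf -= buf % t
    t = 11 * t
    t = step // 5
    step = step + t
    record(buf)
    handle(9)
    step = pairs // pairs
    return pairs

return pairs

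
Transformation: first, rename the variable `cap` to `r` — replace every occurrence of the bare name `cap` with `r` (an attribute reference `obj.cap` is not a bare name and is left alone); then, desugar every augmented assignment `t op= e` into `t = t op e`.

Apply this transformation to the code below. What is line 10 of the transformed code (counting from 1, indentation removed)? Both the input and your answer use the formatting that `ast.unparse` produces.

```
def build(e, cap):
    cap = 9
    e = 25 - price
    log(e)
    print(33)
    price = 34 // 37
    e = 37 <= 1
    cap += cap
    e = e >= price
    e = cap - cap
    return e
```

e = r - r

Transformed code:
def build(e, r):
    r = 9
    e = 25 - price
    log(e)
    print(33)
    price = 34 // 37
    e = 37 <= 1
    r = r + r
    e = e >= price
    e = r - r
    return e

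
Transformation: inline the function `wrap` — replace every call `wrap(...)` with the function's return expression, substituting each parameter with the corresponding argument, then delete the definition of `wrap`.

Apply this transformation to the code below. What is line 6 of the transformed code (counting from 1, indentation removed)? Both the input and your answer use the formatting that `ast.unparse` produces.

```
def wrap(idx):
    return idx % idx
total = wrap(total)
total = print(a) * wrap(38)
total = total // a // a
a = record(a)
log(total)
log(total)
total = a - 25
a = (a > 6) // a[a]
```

log(total)

Transformed code:
total = total % total
total = print(a) * (38 % 38)
total = total // a // a
a = record(a)
log(total)
log(total)
total = a - 25
a = (a > 6) // a[a]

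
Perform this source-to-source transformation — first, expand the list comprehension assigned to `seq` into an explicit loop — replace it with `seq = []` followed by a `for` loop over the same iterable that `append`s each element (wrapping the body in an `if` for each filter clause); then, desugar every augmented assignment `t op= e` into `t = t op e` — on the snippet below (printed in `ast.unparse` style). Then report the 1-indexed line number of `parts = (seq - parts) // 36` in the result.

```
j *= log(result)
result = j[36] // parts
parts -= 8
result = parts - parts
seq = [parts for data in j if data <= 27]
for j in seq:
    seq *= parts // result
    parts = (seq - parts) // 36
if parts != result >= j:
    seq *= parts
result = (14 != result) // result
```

11

Transformed code:
j = j * log(result)
result = j[36] // parts
parts = parts - 8
result = parts - parts
seq = []
for data in j:
    if data <= 27:
        seq.append(parts)
for j in seq:
    seq = seq * (parts // result)
    parts = (seq - parts) // 36
if parts != result >= j:
    seq = seq * parts
result = (14 != result) // result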